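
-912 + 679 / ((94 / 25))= -68753 / 94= -731.41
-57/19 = -3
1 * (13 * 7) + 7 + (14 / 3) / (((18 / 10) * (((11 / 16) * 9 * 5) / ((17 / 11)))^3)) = 85430887880422 / 871740879075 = 98.00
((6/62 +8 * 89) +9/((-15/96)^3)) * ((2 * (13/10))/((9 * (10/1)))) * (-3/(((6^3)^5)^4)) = 0.00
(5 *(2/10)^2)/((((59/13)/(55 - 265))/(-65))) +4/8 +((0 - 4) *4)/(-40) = 355431/590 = 602.43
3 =3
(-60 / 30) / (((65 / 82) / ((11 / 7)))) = -1804 / 455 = -3.96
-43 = -43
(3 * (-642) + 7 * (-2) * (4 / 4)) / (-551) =1940 / 551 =3.52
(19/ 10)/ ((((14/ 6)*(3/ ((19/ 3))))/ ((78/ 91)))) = 361/ 245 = 1.47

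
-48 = -48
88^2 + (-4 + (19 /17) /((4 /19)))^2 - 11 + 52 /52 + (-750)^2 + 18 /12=2636776873 /4624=570237.21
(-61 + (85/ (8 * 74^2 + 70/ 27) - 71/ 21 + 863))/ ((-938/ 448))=-381.43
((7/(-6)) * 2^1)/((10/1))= -7/30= -0.23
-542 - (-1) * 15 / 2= -1069 / 2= -534.50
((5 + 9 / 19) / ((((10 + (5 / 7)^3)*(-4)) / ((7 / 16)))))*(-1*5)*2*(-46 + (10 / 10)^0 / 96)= -137805395 / 5187456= -26.57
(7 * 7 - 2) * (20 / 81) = 940 / 81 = 11.60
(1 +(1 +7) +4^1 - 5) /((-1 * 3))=-8 /3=-2.67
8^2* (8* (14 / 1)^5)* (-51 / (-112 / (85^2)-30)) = 50732722790400 / 108431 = 467880244.49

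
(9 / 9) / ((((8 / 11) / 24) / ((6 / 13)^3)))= 7128 / 2197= 3.24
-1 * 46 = -46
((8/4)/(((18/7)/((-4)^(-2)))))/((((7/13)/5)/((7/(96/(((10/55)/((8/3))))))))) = 455/202752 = 0.00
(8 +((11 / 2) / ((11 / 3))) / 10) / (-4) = -163 / 80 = -2.04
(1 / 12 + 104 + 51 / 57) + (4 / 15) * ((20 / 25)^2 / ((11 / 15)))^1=6596717 / 62700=105.21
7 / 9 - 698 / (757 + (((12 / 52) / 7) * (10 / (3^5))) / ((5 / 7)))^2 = 4440870001765 / 5718645694161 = 0.78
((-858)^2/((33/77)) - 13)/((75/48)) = 27483248/25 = 1099329.92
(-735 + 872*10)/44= 7985/44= 181.48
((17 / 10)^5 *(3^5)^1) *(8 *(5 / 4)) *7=2415176757 / 10000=241517.68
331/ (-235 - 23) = -331/ 258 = -1.28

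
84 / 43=1.95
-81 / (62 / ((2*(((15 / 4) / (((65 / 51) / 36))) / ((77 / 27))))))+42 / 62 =-2990478 / 31031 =-96.37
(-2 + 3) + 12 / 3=5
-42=-42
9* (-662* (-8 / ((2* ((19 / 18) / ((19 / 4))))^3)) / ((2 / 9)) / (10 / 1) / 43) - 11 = 19507379 / 3440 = 5670.75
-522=-522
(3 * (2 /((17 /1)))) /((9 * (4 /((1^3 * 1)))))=0.01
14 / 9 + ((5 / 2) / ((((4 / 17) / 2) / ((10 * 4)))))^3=5527125014 / 9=614125001.56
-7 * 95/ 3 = -665/ 3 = -221.67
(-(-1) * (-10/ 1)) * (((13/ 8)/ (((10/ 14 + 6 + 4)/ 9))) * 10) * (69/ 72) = -2093/ 16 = -130.81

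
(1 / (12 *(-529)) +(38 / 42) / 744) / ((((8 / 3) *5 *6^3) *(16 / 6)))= 8749 / 63475937280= 0.00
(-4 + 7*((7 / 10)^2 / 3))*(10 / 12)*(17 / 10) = -14569 / 3600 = -4.05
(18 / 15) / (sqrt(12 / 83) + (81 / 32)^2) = 1115265024 / 5933824885 - 4194304 * sqrt(249) / 5933824885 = 0.18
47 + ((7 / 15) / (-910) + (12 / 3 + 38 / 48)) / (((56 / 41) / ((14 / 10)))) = 5398737 / 104000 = 51.91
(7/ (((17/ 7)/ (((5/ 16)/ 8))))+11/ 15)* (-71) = -1960381/ 32640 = -60.06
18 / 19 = 0.95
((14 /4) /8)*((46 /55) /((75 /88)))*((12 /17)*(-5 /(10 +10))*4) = -644 /2125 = -0.30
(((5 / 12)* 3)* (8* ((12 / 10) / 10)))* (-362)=-2172 / 5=-434.40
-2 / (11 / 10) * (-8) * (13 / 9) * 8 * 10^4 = 166400000 / 99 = 1680808.08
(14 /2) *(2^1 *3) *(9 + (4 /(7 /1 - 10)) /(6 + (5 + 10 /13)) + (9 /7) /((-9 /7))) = 50680 /153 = 331.24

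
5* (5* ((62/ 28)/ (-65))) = -155/ 182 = -0.85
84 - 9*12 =-24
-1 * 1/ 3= -1/ 3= -0.33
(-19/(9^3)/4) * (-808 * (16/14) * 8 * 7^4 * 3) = 84251776/243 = 346715.13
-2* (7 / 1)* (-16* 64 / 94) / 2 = 3584 / 47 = 76.26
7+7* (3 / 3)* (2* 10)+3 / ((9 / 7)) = 448 / 3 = 149.33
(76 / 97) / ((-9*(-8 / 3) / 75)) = 475 / 194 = 2.45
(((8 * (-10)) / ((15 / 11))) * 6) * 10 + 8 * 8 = -3456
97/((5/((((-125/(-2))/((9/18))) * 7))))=16975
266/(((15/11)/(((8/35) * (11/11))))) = 3344/75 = 44.59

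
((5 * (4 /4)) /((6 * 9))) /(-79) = -5 /4266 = -0.00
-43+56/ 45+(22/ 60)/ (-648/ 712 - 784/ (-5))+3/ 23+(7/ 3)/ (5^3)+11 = -109867173089/ 3589949250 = -30.60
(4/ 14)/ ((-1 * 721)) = -2/ 5047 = -0.00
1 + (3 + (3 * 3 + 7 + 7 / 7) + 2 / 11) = 233 / 11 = 21.18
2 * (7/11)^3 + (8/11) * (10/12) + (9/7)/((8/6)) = 233195/111804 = 2.09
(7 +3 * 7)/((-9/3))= -28/3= -9.33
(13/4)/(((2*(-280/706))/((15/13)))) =-1059/224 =-4.73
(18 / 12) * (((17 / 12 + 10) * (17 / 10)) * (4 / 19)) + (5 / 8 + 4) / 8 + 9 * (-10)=-506421 / 6080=-83.29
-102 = -102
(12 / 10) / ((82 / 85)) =1.24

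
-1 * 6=-6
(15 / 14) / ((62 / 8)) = 30 / 217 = 0.14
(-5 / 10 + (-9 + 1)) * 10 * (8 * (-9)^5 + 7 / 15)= 40153280.33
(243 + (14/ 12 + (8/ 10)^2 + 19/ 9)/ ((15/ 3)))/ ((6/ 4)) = 548513/ 3375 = 162.52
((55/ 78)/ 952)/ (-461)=-55/ 34232016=-0.00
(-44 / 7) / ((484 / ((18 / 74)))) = -9 / 2849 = -0.00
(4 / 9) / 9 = 4 / 81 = 0.05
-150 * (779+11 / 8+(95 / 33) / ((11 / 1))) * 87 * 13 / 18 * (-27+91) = -170929462600 / 363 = -470880062.26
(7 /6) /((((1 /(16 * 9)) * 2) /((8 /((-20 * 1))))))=-168 /5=-33.60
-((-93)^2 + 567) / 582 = -1536 / 97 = -15.84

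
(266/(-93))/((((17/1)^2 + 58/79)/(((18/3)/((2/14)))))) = -294196/709559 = -0.41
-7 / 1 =-7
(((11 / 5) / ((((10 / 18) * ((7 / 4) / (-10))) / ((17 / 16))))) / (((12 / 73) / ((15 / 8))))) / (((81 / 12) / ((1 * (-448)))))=54604 / 3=18201.33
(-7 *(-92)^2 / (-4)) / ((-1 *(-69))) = 644 / 3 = 214.67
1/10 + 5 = 5.10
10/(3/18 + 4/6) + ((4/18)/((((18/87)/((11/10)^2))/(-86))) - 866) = -1303787/1350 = -965.77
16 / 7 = 2.29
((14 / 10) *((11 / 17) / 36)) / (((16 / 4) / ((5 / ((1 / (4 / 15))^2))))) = 77 / 34425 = 0.00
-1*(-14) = 14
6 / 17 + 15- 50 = -589 / 17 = -34.65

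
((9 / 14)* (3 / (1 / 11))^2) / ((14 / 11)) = 107811 / 196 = 550.06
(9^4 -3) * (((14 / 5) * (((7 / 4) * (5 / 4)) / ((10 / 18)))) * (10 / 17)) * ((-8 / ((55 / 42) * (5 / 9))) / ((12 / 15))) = -546602742 / 935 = -584601.86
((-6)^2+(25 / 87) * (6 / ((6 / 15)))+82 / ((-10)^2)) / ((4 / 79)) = 4711481 / 5800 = 812.32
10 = 10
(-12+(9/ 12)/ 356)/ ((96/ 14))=-39865/ 22784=-1.75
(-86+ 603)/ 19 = 517/ 19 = 27.21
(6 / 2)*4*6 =72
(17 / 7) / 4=17 / 28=0.61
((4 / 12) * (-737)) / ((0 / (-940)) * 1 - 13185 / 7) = 5159 / 39555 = 0.13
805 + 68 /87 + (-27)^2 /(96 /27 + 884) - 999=-133707473 /694956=-192.40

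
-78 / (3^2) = -26 / 3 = -8.67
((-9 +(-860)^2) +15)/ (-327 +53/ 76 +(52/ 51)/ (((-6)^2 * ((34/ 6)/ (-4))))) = -146202355656/ 64506151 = -2266.49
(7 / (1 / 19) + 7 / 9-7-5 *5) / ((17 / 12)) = 3664 / 51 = 71.84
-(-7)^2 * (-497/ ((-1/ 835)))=-20334755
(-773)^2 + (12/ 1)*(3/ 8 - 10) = 1194827/ 2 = 597413.50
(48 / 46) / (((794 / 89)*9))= 356 / 27393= 0.01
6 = 6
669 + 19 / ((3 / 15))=764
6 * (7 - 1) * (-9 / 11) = -324 / 11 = -29.45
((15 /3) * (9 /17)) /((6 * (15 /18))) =9 /17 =0.53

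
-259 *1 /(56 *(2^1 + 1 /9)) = -2.19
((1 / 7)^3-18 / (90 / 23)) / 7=-7884 / 12005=-0.66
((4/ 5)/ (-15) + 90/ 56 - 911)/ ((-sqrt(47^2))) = 1909837/ 98700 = 19.35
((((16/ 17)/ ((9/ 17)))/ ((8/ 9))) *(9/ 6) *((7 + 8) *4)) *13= 2340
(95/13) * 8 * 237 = 180120/13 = 13855.38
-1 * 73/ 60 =-73/ 60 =-1.22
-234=-234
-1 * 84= -84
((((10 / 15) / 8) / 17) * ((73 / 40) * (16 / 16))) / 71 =73 / 579360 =0.00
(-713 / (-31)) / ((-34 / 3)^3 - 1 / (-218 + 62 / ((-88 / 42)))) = -3382587 / 214088294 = -0.02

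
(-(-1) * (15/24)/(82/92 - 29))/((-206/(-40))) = -575/133179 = -0.00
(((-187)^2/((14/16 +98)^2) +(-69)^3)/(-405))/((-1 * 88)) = -205539601613/22299270840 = -9.22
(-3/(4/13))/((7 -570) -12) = 39/2300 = 0.02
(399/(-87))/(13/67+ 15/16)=-142576/35177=-4.05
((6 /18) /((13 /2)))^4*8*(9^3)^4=446308403328 /28561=15626497.79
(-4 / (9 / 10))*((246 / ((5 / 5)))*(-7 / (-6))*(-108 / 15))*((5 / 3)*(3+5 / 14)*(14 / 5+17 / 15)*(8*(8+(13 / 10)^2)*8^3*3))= 601666994176 / 25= 24066679767.04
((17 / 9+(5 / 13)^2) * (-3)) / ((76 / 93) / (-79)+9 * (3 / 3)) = -7587002 / 11161943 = -0.68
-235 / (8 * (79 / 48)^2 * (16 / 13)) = -54990 / 6241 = -8.81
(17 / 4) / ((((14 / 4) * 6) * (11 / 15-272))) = -0.00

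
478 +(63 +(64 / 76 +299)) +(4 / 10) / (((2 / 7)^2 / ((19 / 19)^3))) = 160691 / 190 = 845.74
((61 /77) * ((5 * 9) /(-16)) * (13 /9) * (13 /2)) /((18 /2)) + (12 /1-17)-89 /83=-15454939 /1840608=-8.40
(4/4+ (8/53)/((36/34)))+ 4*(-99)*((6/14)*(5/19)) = -43.52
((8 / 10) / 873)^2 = 16 / 19053225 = 0.00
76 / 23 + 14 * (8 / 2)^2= 5228 / 23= 227.30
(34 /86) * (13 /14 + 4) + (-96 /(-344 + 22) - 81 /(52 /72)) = -19783077 /179998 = -109.91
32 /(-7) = -32 /7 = -4.57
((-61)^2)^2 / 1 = 13845841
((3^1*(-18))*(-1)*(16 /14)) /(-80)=-27 /35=-0.77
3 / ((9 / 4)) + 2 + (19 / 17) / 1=227 / 51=4.45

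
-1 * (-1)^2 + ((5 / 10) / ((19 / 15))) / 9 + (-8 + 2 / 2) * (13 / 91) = -223 / 114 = -1.96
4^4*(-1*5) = -1280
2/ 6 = 1/ 3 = 0.33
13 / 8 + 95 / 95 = 21 / 8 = 2.62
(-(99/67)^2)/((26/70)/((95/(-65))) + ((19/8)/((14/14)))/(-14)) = 3862320/749663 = 5.15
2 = 2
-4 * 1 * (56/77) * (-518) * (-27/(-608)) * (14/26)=97902/2717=36.03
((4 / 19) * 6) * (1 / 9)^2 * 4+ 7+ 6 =6701 / 513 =13.06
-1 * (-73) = 73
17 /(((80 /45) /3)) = 459 /16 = 28.69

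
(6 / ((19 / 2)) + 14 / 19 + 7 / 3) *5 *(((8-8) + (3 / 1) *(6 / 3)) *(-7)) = -14770 / 19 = -777.37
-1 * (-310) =310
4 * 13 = 52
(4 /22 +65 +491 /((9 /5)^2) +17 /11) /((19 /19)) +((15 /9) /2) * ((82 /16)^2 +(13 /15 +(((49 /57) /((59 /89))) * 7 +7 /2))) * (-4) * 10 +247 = -13717797649 /15980976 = -858.38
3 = 3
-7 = -7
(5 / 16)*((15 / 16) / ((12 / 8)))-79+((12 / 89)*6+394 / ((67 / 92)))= 353405907 / 763264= 463.02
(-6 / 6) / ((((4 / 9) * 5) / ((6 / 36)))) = -3 / 40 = -0.08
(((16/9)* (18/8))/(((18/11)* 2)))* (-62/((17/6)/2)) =-53.49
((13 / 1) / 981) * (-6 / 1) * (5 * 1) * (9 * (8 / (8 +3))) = -3120 / 1199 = -2.60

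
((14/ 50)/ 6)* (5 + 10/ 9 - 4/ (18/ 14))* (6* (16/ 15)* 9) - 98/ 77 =9338/ 1375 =6.79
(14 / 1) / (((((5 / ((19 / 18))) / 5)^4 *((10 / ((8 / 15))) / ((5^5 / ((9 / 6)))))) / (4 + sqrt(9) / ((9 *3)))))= 4219142375 / 531441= 7939.06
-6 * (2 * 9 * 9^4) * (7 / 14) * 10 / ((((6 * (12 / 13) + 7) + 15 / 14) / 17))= -10961856360 / 2477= -4425456.75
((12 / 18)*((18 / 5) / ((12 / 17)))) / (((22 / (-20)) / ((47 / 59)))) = -1598 / 649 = -2.46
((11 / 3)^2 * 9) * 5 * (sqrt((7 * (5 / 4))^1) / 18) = 605 * sqrt(35) / 36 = 99.42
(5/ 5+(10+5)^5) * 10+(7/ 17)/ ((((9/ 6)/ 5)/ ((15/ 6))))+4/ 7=2710973749/ 357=7593764.00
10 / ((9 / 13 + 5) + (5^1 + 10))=130 / 269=0.48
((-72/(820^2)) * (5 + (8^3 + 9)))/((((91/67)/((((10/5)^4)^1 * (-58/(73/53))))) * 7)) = 3.99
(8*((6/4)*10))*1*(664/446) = 39840/223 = 178.65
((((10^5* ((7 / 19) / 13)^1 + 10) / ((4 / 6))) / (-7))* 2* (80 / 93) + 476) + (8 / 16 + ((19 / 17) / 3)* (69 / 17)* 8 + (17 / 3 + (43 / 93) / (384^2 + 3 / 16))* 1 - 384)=-205727735181410647 / 219274820353134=-938.22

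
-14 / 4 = -7 / 2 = -3.50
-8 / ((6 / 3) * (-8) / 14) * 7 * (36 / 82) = 21.51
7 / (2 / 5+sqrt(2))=-35 / 23+175*sqrt(2) / 46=3.86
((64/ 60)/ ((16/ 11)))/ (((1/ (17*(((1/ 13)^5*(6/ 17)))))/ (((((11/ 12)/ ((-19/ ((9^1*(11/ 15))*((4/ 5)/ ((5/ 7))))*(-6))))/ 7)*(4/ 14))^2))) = 322102/ 4617985694765625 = 0.00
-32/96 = -0.33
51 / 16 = 3.19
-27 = -27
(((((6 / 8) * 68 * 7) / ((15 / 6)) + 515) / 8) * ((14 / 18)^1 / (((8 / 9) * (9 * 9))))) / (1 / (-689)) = -15862847 / 25920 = -611.99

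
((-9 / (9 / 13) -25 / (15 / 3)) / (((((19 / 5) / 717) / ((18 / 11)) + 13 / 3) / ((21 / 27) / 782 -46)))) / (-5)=-4178201346 / 109417049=-38.19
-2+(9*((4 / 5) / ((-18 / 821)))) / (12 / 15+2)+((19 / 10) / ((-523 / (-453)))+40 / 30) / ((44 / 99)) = -16486639 / 146440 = -112.58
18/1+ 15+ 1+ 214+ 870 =1118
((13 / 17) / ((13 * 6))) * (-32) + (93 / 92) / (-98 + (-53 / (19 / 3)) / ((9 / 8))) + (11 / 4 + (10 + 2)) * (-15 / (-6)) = 128839763 / 3524865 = 36.55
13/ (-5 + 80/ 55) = -11/ 3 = -3.67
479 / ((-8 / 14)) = -3353 / 4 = -838.25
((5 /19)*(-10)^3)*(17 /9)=-85000 /171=-497.08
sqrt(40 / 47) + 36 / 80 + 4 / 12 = 47 / 60 + 2 * sqrt(470) / 47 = 1.71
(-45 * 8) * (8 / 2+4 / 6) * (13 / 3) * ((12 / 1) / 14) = -6240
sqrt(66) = 8.12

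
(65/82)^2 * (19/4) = 80275/26896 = 2.98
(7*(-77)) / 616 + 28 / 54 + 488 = 105331 / 216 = 487.64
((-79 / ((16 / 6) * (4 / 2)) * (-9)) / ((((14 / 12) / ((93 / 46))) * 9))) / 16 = 66123 / 41216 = 1.60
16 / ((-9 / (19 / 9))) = -304 / 81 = -3.75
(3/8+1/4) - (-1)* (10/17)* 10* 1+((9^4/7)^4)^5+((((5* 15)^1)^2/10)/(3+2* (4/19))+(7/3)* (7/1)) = 115878875080259183758919402091860207196175633756457235975910471652831497439143351/423218180442534053304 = 273804104916030647358189300000000000000000000000000000000000.00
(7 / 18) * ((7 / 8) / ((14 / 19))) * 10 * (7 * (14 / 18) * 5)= 162925 / 1296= 125.71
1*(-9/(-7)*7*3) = 27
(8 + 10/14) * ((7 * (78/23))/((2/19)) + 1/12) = 3798287/1932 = 1965.99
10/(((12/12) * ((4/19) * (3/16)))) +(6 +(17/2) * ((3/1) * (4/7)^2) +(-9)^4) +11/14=2007857/294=6829.45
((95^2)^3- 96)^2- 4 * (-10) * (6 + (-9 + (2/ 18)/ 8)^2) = 350153336713931559297345533/ 648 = 540360087521499319903311.00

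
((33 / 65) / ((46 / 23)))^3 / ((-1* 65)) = -35937 / 142805000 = -0.00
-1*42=-42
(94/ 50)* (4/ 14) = 94/ 175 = 0.54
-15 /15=-1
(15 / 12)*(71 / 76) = 355 / 304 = 1.17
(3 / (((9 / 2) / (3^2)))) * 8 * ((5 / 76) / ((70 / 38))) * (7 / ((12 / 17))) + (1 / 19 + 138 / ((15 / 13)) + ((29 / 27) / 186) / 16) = 1043132419 / 7633440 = 136.65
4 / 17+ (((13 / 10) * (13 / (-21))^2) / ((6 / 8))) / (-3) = 4682 / 337365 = 0.01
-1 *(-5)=5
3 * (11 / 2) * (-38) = -627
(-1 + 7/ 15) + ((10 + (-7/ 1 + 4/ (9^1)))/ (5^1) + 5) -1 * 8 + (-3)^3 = -1343/ 45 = -29.84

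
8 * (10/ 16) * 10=50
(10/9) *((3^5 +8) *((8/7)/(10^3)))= 502/1575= 0.32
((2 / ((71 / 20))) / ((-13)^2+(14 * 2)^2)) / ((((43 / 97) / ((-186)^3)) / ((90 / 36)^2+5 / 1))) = -280881464400 / 2909509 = -96539.13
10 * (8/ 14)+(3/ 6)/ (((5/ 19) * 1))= 533/ 70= 7.61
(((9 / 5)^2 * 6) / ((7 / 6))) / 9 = 324 / 175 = 1.85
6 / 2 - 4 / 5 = 11 / 5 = 2.20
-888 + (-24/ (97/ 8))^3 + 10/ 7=-5713593854/ 6388711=-894.33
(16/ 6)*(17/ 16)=17/ 6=2.83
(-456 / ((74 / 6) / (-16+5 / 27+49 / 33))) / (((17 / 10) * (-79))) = -6469120 / 1639803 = -3.95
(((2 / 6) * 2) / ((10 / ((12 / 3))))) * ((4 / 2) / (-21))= -8 / 315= -0.03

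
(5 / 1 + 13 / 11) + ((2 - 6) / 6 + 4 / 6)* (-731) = 68 / 11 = 6.18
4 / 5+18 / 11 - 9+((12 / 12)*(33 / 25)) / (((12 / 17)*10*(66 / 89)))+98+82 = 11463443 / 66000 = 173.69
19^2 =361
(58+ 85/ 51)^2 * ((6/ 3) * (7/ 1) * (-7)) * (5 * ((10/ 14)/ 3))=-11214350/ 27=-415346.30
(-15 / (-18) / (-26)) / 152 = -5 / 23712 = -0.00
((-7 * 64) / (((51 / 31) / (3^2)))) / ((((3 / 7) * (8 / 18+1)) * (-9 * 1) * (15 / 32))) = 3110912 / 3315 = 938.43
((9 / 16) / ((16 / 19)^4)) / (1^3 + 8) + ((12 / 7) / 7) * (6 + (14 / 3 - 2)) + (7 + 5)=732000321 / 51380224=14.25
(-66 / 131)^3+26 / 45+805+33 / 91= 7418255881546 / 9205932645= 805.81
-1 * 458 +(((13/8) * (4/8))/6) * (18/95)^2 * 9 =-33064441/72200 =-457.96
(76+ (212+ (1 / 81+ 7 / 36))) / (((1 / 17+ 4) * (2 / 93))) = 49210733 / 14904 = 3301.85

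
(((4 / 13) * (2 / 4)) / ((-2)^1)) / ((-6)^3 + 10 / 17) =17 / 47606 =0.00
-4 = -4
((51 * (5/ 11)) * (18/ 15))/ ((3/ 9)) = 918/ 11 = 83.45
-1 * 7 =-7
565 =565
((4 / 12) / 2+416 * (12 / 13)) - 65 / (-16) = 18635 / 48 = 388.23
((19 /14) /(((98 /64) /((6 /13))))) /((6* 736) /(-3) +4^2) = -114 /405769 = -0.00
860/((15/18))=1032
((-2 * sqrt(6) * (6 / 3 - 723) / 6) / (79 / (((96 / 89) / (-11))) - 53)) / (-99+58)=0.02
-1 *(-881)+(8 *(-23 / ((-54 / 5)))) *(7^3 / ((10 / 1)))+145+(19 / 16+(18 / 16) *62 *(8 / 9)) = 722977 / 432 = 1673.56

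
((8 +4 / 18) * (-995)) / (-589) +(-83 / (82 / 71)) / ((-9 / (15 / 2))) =64139975 / 869364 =73.78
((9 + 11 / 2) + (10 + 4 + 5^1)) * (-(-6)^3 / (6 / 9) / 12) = 904.50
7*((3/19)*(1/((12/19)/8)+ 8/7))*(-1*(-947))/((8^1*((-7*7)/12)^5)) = -8542091520/5367029731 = -1.59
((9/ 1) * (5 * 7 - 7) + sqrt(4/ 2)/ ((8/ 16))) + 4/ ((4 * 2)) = 255.33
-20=-20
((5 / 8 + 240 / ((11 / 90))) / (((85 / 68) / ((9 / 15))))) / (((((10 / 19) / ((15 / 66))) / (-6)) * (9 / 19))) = -12480131 / 2420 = -5157.08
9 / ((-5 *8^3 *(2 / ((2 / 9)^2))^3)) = -1 / 18895680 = -0.00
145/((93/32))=4640/93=49.89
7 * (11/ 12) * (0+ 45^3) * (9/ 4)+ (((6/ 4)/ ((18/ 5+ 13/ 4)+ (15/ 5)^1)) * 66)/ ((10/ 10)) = 4146857055/ 3152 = 1315627.24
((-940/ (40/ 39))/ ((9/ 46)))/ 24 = -14053/ 72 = -195.18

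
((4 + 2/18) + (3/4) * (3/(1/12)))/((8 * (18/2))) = 35/81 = 0.43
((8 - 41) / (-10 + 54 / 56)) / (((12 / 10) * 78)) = 35 / 897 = 0.04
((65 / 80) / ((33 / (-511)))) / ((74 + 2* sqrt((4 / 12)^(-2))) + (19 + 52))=-6643 / 79728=-0.08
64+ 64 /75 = 4864 /75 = 64.85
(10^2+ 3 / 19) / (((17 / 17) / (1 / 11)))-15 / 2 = 61 / 38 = 1.61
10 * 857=8570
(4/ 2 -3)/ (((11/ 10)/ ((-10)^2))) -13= -1143/ 11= -103.91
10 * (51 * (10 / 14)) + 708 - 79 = 6953 / 7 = 993.29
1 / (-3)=-1 / 3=-0.33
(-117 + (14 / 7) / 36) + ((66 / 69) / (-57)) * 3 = -116.99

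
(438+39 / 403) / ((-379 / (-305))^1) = 4142205 / 11749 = 352.56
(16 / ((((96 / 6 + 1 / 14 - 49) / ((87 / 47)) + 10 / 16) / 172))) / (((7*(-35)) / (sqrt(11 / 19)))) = 1915392*sqrt(209) / 55609295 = 0.50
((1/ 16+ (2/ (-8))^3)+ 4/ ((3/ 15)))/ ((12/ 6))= 1283/ 128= 10.02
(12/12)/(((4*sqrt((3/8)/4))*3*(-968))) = -sqrt(6)/8712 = -0.00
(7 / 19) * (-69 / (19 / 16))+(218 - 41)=56169 / 361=155.59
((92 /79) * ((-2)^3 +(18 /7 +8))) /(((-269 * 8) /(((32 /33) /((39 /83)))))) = -61088 /21272251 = -0.00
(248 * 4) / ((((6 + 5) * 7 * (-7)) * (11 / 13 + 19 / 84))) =-154752 / 90167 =-1.72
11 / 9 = 1.22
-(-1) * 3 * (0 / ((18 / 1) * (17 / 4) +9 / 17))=0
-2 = -2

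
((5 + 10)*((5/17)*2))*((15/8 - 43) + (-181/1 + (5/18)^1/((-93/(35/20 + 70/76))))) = -353258075/180234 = -1960.00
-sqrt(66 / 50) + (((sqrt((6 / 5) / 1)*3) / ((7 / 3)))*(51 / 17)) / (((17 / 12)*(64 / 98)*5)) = -sqrt(33) / 5 + 567*sqrt(30) / 3400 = -0.24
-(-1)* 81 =81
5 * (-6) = -30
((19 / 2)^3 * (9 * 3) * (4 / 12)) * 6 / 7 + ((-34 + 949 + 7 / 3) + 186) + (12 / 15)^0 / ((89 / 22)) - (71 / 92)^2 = 122077216655 / 15819216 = 7717.02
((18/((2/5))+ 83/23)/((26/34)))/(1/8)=11696/23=508.52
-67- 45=-112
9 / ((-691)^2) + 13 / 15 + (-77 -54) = -932042777 / 7162215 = -130.13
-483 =-483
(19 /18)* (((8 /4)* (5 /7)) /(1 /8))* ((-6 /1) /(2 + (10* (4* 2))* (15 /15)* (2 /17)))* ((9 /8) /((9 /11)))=-17765 /2037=-8.72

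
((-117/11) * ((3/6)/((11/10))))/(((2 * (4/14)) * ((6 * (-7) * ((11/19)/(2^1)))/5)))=18525/5324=3.48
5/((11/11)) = 5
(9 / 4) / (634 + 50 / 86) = 387 / 109148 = 0.00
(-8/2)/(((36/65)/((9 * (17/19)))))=-1105/19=-58.16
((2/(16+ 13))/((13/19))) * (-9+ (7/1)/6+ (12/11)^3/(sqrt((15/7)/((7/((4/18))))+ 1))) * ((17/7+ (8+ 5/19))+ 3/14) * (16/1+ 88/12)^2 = -15907150/3393+ 2729260800 * sqrt(471)/78780559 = -3936.37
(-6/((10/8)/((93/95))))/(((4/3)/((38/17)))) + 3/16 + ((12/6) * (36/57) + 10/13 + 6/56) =-65259697/11757200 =-5.55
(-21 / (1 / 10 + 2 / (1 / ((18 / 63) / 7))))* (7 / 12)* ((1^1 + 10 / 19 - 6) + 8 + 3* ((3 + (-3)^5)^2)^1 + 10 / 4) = -78832381145 / 6764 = -11654698.57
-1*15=-15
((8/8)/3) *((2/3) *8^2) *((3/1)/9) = 128/27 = 4.74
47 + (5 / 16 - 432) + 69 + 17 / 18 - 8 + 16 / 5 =-230071 / 720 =-319.54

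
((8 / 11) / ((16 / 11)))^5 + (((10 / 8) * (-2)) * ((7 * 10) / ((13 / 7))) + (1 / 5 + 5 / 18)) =-1754471 / 18720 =-93.72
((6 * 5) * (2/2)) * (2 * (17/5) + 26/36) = 677/3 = 225.67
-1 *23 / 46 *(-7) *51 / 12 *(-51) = -6069 / 8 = -758.62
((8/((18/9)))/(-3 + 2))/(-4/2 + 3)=-4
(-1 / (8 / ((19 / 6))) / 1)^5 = -2476099 / 254803968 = -0.01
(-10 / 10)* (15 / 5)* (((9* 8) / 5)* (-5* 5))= 1080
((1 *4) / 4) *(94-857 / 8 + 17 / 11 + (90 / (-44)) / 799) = -814361 / 70312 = -11.58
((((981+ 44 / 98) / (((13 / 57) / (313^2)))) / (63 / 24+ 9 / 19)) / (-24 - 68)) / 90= -16431.61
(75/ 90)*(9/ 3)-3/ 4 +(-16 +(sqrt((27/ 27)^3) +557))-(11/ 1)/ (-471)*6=543.89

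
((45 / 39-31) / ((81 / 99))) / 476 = -1067 / 13923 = -0.08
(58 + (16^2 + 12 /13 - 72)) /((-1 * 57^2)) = -3158 /42237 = -0.07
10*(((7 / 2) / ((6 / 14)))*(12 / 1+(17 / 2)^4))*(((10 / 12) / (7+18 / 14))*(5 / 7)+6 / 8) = 2932884955 / 8352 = 351159.60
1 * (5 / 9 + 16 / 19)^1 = 239 / 171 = 1.40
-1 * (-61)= 61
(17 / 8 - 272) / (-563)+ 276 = 1245263 / 4504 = 276.48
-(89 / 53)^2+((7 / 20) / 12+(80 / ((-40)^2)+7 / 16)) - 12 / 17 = -8621557 / 2865180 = -3.01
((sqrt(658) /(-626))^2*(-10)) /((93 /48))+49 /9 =148578031 /27333351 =5.44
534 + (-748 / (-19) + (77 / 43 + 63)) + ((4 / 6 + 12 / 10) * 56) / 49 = 7846784 / 12255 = 640.29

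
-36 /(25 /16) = -576 /25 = -23.04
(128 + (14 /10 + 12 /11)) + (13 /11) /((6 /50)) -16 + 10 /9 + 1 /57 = 1180027 /9405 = 125.47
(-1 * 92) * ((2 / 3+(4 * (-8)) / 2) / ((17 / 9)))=746.82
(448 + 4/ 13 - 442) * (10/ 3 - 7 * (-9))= 16318/ 39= 418.41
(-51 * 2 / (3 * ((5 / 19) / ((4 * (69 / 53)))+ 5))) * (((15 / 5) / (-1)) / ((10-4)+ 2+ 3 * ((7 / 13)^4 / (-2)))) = 30553872336 / 11912237905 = 2.56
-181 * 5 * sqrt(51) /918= -905 * sqrt(51) /918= -7.04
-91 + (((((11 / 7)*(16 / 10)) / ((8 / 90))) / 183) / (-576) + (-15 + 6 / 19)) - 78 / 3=-102562193 / 778848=-131.68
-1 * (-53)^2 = -2809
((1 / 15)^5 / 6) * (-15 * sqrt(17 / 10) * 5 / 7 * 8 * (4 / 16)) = -sqrt(170) / 2126250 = -0.00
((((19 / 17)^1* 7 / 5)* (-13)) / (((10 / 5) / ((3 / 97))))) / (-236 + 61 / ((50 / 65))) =5187 / 2583983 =0.00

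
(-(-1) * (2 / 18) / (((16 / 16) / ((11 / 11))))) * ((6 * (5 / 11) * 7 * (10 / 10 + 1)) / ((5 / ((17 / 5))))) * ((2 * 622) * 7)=4145008 / 165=25121.26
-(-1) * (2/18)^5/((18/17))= 17/1062882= 0.00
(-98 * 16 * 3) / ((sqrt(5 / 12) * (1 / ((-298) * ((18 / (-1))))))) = -50464512 * sqrt(15) / 5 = -39089642.91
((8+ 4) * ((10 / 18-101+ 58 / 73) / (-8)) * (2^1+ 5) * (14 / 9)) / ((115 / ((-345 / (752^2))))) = -1604015 / 185768064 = -0.01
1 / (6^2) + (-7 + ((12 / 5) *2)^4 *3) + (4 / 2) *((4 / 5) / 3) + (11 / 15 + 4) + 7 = 35950933 / 22500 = 1597.82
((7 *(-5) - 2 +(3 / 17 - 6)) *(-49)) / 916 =8918 / 3893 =2.29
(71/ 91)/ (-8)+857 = 623825/ 728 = 856.90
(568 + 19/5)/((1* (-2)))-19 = -3049/10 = -304.90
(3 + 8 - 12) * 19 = -19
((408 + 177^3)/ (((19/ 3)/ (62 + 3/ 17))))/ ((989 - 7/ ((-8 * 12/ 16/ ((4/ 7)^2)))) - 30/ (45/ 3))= 12734130339/ 230945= 55139.23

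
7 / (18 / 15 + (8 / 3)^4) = 2835 / 20966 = 0.14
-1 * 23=-23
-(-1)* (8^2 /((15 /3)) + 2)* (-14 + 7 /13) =-2590 /13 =-199.23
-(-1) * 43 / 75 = 43 / 75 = 0.57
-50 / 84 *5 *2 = -125 / 21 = -5.95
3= 3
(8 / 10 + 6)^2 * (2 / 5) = 2312 / 125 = 18.50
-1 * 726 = -726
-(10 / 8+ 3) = -17 / 4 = -4.25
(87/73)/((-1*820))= -87/59860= -0.00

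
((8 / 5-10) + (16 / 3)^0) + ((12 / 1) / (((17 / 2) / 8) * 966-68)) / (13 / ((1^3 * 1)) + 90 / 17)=-5189177 / 701305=-7.40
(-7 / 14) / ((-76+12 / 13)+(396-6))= -0.00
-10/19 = -0.53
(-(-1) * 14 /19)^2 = 196 /361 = 0.54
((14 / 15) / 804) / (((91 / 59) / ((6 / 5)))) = 59 / 65325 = 0.00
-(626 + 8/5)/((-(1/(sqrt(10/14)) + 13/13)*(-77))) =1569/77-1569*sqrt(35)/385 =-3.73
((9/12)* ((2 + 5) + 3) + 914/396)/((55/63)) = 6797/605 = 11.23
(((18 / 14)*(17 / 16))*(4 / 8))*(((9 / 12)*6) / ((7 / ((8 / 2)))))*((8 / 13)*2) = 1377 / 637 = 2.16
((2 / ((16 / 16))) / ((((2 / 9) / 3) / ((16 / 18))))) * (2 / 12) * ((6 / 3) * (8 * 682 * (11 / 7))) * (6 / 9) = 960256 / 21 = 45726.48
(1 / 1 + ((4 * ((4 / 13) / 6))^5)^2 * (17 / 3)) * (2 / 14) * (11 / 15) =268633601601043921 / 2564227916835354315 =0.10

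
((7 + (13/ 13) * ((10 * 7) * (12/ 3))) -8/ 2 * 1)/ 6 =283/ 6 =47.17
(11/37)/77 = 1/259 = 0.00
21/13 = 1.62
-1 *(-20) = 20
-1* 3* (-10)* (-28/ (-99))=280/ 33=8.48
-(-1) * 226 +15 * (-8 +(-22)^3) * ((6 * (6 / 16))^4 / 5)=-6552631 / 8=-819078.88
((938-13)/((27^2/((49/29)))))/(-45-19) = -45325/1353024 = -0.03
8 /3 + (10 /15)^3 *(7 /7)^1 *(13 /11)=896 /297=3.02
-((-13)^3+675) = 1522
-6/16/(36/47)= -47/96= -0.49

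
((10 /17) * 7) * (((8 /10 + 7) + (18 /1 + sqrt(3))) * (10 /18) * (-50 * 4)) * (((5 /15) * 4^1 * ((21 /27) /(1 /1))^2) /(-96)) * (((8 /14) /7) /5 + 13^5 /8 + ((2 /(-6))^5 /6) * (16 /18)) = 4911912.91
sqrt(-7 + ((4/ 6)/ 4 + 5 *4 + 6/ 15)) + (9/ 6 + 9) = sqrt(12210)/ 30 + 21/ 2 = 14.18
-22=-22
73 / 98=0.74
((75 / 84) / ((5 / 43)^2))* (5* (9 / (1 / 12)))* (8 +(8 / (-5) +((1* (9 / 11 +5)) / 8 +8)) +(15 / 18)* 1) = 87648147 / 154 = 569143.81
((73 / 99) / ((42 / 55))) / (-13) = -365 / 4914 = -0.07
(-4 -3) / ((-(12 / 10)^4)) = 4375 / 1296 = 3.38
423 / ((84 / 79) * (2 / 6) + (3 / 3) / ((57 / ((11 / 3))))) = 5714307 / 5657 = 1010.13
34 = 34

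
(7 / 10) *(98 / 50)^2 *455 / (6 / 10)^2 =3398.75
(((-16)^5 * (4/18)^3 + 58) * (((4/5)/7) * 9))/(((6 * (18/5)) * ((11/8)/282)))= -6276437152/56133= -111813.68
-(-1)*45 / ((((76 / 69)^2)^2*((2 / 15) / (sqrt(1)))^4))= 51638535028125 / 533794816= 96738.55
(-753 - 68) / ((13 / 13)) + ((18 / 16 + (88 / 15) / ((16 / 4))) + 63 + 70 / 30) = -30123 / 40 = -753.08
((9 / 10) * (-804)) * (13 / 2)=-23517 / 5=-4703.40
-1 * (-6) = 6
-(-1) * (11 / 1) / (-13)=-11 / 13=-0.85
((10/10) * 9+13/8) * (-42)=-1785/4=-446.25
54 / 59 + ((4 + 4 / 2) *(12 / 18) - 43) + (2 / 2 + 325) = 16987 / 59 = 287.92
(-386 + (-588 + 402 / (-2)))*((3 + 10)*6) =-91650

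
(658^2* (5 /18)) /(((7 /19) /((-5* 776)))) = -11399323600 /9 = -1266591511.11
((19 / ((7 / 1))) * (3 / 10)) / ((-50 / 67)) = -3819 / 3500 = -1.09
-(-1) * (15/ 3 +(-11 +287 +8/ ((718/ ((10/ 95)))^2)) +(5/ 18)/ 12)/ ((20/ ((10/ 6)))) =2824177216469/ 120595498272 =23.42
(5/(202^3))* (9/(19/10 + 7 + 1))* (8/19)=50/215332909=0.00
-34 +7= -27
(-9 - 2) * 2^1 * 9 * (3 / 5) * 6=-3564 / 5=-712.80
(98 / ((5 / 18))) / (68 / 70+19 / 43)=176988 / 709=249.63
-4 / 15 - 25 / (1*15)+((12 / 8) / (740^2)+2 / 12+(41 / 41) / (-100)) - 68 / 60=-3187029 / 1095200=-2.91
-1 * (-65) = 65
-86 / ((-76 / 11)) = 473 / 38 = 12.45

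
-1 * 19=-19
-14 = -14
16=16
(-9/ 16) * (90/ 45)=-9/ 8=-1.12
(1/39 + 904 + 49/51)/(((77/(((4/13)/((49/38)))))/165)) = 456004560/985439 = 462.74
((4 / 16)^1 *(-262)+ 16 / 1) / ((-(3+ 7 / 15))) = 14.28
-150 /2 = -75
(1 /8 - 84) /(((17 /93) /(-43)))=2683329 /136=19730.36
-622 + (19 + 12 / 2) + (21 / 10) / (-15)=-29857 / 50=-597.14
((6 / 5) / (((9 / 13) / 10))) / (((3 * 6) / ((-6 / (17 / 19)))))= -988 / 153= -6.46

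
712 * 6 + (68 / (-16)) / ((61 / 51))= 1041501 / 244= 4268.45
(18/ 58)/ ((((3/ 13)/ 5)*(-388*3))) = -65/ 11252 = -0.01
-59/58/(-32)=59/1856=0.03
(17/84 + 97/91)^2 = 1918225/1192464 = 1.61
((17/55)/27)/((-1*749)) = -17/1112265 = -0.00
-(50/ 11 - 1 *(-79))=-919/ 11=-83.55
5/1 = 5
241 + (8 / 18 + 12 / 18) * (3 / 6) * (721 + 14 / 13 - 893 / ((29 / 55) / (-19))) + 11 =18530.26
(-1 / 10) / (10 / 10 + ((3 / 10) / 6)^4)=-16000 / 160001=-0.10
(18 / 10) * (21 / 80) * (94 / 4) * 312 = 346437 / 100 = 3464.37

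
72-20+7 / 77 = 573 / 11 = 52.09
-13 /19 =-0.68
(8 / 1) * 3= 24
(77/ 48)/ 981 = 77/ 47088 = 0.00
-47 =-47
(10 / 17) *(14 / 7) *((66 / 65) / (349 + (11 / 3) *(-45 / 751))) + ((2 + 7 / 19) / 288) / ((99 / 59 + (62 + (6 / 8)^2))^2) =364777322817988 / 106442608378835443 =0.00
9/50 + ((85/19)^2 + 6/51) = 20.31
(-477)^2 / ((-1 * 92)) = -227529 / 92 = -2473.14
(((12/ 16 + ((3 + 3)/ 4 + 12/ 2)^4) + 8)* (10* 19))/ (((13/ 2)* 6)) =370975/ 24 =15457.29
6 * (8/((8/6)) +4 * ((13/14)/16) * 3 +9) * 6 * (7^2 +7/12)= 28018.12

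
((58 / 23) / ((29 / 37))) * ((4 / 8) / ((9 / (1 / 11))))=37 / 2277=0.02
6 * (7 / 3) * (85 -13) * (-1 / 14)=-72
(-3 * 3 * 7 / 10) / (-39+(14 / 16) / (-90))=0.16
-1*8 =-8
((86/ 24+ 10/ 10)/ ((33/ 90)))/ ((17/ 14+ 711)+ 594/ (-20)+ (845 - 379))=875/ 80396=0.01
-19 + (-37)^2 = 1350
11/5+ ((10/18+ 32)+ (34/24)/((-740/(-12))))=46325/1332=34.78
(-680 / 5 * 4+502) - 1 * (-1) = -41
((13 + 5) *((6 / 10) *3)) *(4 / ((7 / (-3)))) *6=-11664 / 35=-333.26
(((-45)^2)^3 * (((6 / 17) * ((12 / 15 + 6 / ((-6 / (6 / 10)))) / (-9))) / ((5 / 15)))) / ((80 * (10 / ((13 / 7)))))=-863591625 / 1904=-453567.03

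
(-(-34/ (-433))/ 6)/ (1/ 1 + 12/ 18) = -17/ 2165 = -0.01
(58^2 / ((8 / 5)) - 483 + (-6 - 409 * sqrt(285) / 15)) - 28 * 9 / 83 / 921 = 82227019 / 50962 - 409 * sqrt(285) / 15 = 1153.18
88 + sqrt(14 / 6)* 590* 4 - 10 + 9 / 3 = 81 + 2360* sqrt(21) / 3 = 3685.96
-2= -2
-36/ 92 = -9/ 23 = -0.39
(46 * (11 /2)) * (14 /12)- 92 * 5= -164.83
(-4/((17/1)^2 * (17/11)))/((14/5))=-110/34391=-0.00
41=41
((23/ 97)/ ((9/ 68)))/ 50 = 782/ 21825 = 0.04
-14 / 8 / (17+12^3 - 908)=-7 / 3348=-0.00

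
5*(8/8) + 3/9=16/3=5.33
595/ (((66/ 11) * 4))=595/ 24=24.79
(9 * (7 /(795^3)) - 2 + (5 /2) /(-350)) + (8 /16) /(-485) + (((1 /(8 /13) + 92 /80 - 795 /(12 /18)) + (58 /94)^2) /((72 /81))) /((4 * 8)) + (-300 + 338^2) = 19533439662309018300371 /171496127959296000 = 113900.18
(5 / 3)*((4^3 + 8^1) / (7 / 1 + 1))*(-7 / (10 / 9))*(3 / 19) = -567 / 38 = -14.92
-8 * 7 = -56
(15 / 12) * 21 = 105 / 4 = 26.25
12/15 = 4/5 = 0.80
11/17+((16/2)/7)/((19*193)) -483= -210485664/436373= -482.35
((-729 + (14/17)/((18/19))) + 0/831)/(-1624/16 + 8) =222808/28611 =7.79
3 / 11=0.27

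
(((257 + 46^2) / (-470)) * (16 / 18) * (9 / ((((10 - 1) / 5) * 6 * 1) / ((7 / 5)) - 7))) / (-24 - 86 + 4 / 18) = 149499 / 290225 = 0.52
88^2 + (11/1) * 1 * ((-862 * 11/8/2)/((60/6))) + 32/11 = 6243619/880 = 7095.02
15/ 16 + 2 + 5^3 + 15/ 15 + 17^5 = 22719775/ 16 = 1419985.94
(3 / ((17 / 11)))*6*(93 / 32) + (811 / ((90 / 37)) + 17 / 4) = 4547287 / 12240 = 371.51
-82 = -82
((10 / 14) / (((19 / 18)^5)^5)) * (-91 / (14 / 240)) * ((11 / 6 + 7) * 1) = -1659708619633979909965763046486835200 / 651535469817792626756267271963493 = -2547.38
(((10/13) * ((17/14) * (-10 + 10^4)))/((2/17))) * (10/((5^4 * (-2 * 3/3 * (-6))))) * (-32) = -1539792/455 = -3384.16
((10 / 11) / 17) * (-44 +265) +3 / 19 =2503 / 209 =11.98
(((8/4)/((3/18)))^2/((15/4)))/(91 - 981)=-96/2225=-0.04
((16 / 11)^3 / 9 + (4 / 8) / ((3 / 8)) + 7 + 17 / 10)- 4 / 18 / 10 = 10.35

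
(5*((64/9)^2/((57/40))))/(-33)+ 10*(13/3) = 5783110/152361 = 37.96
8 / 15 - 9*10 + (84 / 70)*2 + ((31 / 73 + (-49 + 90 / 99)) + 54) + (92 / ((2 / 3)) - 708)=-650.73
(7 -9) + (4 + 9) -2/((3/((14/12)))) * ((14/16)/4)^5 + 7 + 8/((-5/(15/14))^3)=1856291487929/103582531584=17.92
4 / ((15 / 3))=4 / 5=0.80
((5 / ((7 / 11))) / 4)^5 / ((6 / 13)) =6542696875 / 103262208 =63.36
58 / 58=1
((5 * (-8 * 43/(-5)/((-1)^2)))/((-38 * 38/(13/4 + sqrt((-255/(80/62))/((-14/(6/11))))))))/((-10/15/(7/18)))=43 * sqrt(81158)/31768 + 3913/8664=0.84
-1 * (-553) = 553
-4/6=-2/3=-0.67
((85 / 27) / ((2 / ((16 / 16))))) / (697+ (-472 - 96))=0.01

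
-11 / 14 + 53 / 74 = -18 / 259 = -0.07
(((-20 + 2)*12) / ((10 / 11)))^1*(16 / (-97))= 19008 / 485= 39.19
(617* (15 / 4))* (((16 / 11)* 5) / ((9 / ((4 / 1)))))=246800 / 33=7478.79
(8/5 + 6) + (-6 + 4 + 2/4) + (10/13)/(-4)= 384/65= 5.91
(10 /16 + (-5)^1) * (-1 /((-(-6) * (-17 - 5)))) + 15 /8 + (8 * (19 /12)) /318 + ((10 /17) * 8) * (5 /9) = 12833431 /2854368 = 4.50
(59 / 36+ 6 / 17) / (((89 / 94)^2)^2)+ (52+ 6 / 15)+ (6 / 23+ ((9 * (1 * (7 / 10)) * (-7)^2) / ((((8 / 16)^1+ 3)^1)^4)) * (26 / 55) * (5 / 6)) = 4755967714554404 / 85004129240415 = 55.95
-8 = -8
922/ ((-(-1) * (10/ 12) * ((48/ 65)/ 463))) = 2774759/ 4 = 693689.75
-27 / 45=-3 / 5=-0.60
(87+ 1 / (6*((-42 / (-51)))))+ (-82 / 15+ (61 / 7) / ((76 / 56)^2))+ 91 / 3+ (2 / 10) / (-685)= 116.80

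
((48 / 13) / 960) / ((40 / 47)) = 47 / 10400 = 0.00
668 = 668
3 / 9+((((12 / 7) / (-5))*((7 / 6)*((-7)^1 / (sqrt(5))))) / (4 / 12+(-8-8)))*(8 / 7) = 0.24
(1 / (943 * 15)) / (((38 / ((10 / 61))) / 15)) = 5 / 1092937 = 0.00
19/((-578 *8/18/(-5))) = 855/2312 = 0.37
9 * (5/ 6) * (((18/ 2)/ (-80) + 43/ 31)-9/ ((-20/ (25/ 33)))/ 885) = 9.56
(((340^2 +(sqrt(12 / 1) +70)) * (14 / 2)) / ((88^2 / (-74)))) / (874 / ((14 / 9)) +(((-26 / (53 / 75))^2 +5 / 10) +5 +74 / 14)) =-294537287695 / 73330600904 - 5092717 * sqrt(3) / 73330600904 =-4.02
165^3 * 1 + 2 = 4492127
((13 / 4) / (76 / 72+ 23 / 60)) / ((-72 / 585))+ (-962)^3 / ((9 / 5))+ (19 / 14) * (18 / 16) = -18446542719667 / 37296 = -494598421.27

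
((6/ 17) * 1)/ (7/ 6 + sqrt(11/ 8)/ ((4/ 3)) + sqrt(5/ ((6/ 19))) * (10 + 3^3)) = 288/ (17 * (9 * sqrt(22) + 56 + 296 * sqrt(570))) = 0.00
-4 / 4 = -1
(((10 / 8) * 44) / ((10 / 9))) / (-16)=-99 / 32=-3.09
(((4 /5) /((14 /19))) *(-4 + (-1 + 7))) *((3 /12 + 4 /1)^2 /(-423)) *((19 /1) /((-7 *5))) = 104329 /2072700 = 0.05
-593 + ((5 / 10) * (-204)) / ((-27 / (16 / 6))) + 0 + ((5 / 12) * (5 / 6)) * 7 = -125387 / 216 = -580.50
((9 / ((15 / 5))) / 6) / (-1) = -1 / 2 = -0.50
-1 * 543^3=-160103007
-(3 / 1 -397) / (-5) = -394 / 5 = -78.80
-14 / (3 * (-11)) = 14 / 33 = 0.42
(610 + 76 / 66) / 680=2521 / 2805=0.90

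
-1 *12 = -12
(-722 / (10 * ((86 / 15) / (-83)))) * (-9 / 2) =-809001 / 172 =-4703.49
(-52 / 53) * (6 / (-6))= 52 / 53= 0.98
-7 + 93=86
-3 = -3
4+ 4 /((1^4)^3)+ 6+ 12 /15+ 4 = 94 /5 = 18.80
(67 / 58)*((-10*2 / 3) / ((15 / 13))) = -1742 / 261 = -6.67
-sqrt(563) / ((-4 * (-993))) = -sqrt(563) / 3972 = -0.01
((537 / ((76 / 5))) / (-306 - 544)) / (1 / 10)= -537 / 1292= -0.42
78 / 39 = 2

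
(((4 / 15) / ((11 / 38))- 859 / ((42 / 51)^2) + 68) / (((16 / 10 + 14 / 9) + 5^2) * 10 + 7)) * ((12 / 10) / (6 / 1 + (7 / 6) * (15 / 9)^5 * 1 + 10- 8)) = -254123952183 / 1173683050925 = -0.22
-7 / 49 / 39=-1 / 273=-0.00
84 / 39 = 28 / 13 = 2.15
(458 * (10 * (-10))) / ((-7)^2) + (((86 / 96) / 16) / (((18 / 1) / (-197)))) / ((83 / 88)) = -6573385069 / 7027776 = -935.34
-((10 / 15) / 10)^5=-1 / 759375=-0.00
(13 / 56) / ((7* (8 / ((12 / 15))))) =13 / 3920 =0.00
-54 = -54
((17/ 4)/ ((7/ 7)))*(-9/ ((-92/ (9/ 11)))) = 1377/ 4048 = 0.34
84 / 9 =28 / 3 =9.33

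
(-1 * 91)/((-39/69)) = 161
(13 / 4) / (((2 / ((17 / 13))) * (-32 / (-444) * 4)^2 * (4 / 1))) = 209457 / 32768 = 6.39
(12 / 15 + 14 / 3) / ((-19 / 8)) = -656 / 285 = -2.30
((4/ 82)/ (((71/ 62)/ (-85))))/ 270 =-1054/ 78597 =-0.01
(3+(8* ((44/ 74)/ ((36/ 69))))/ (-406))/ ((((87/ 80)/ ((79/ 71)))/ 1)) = 424027760/ 139186341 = 3.05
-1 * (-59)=59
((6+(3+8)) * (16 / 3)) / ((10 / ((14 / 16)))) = 119 / 15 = 7.93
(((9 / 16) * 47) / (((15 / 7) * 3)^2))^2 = 5303809 / 12960000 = 0.41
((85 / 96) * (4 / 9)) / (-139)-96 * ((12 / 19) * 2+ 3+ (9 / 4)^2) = -510709855 / 570456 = -895.27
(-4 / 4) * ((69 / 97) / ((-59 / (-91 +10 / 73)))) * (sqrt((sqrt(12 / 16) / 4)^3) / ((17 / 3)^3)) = -12357279 * sqrt(2) * 3^(3 / 4) / 65681543264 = -0.00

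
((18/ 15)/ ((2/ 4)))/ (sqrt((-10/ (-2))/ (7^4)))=588 * sqrt(5)/ 25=52.59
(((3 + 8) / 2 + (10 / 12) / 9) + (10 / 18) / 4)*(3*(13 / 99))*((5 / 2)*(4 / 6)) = 40235 / 10692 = 3.76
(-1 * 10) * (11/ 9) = -110/ 9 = -12.22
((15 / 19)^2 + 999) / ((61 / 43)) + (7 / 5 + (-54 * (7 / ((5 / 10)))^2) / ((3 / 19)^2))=-46665796373 / 110105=-423829.95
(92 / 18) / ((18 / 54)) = 46 / 3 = 15.33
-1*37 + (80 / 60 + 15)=-20.67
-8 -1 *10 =-18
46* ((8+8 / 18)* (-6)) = -2330.67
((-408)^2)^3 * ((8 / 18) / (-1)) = -2050116119691264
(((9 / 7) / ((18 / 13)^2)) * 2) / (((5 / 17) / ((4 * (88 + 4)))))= 528632 / 315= 1678.20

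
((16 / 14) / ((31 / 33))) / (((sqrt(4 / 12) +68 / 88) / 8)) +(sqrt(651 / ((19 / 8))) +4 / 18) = -1022208* sqrt(3) / 83111 +2* sqrt(24738) / 19 +21493198 / 747999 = 23.99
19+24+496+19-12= 546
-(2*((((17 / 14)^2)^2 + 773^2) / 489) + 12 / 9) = -22967281201 / 9392712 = -2445.22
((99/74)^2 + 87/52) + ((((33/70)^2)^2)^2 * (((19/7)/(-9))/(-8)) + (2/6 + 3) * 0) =1989614797445666429607/574538515023200000000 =3.46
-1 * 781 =-781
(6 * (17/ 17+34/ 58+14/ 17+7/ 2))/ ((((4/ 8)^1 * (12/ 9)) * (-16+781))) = 5827/ 83810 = 0.07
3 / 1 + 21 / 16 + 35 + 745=12549 / 16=784.31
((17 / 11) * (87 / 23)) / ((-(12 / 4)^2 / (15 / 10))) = -493 / 506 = -0.97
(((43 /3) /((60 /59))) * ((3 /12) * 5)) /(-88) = -2537 /12672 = -0.20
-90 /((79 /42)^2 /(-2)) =50.88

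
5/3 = 1.67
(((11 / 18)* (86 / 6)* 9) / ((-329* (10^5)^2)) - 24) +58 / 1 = 671159999999527 / 19740000000000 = 34.00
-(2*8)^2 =-256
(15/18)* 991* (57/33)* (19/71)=1788755/4686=381.72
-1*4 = -4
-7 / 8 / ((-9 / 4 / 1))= 7 / 18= 0.39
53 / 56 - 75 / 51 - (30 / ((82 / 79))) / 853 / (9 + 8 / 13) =-439221287 / 832357400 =-0.53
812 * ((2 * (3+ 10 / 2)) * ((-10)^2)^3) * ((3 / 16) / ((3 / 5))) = 4060000000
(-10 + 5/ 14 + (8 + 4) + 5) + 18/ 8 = 269/ 28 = 9.61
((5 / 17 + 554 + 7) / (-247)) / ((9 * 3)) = -734 / 8721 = -0.08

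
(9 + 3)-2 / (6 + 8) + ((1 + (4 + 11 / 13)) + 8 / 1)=2339 / 91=25.70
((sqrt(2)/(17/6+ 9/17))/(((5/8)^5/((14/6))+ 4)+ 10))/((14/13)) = 21725184 * sqrt(2)/1104679177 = 0.03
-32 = -32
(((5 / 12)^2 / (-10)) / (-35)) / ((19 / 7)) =1 / 5472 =0.00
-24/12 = -2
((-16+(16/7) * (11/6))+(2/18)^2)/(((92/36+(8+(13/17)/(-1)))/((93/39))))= -3525103/1226862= -2.87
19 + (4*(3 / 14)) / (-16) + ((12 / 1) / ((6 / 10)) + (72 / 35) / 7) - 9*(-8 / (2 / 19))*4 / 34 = 3988767 / 33320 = 119.71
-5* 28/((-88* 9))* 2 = 0.35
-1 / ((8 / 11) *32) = -11 / 256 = -0.04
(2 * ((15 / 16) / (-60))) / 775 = -1 / 24800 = -0.00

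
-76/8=-19/2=-9.50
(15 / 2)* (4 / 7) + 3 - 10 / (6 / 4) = 0.62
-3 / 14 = -0.21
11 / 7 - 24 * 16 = -2677 / 7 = -382.43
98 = 98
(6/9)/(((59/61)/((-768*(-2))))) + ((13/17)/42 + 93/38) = 1061.18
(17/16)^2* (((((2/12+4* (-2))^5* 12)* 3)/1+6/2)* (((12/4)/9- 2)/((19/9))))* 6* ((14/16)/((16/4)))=2319818191285/1867776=1242021.63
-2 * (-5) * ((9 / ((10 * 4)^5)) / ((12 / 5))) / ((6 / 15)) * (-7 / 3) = -7 / 3276800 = -0.00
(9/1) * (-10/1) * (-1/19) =90/19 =4.74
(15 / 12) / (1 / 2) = 5 / 2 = 2.50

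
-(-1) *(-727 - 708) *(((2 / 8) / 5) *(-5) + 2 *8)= -90405 / 4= -22601.25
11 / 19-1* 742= -14087 / 19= -741.42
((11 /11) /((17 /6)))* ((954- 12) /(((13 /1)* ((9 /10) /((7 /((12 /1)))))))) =10990 /663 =16.58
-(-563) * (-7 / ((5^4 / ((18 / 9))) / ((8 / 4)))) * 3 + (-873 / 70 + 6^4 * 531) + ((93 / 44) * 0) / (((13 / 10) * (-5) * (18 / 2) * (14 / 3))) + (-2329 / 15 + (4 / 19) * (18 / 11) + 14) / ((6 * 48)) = 688087.37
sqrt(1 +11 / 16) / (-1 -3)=-3 * sqrt(3) / 16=-0.32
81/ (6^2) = 2.25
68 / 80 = 17 / 20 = 0.85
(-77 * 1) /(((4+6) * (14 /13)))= -143 /20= -7.15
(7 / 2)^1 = 7 / 2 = 3.50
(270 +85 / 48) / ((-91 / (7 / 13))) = -13045 / 8112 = -1.61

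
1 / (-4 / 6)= -3 / 2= -1.50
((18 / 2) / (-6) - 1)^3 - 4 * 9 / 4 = -197 / 8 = -24.62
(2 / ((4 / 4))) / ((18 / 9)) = 1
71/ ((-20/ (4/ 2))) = -71/ 10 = -7.10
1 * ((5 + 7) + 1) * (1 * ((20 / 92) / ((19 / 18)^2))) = 21060 / 8303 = 2.54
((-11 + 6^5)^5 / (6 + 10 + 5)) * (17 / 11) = 2077515352382993520.02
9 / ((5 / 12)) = 21.60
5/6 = 0.83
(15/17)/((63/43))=215/357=0.60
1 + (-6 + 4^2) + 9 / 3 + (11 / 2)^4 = 14865 / 16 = 929.06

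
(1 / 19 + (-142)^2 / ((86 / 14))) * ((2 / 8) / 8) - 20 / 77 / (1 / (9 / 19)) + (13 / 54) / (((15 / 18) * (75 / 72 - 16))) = 1110474648523 / 10840478880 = 102.44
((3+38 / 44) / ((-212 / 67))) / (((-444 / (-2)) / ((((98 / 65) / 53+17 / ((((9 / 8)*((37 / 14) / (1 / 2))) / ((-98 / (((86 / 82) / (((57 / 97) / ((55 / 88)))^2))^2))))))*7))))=2069171628827354320595459 / 270045116403151281621000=7.66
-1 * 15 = -15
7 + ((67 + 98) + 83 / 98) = 16939 / 98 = 172.85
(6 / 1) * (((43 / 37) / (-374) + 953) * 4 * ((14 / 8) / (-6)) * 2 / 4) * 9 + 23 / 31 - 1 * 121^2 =-38316023411 / 857956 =-44659.66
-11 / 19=-0.58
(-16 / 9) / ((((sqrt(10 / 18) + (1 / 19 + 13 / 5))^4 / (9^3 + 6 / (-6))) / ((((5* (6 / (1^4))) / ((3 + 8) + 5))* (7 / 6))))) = -9029686663016663696325000 / 76789143451365531528241 + 3308934947959035486000000* sqrt(5) / 76789143451365531528241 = -21.24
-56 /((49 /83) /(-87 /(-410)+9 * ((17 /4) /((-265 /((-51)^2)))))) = 2706937266 /76055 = 35591.84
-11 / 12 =-0.92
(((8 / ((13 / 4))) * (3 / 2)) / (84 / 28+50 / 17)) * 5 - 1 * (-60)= 63.11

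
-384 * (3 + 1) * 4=-6144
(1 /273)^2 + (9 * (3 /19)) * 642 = 1291885705 /1416051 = 912.32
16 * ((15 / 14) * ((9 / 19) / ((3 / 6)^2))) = 4320 / 133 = 32.48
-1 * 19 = -19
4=4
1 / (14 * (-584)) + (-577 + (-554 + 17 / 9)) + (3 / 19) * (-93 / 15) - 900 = -2030.09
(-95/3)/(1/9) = -285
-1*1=-1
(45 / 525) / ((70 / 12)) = 18 / 1225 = 0.01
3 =3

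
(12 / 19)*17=204 / 19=10.74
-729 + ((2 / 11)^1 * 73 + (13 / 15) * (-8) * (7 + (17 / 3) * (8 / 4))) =-83441 / 99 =-842.84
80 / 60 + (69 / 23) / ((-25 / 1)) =91 / 75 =1.21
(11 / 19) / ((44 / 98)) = 49 / 38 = 1.29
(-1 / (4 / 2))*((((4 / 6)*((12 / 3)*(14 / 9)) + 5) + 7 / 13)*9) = -1700 / 39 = -43.59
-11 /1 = -11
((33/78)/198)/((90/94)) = 47/21060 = 0.00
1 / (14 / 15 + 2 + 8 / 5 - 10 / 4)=30 / 61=0.49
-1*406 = -406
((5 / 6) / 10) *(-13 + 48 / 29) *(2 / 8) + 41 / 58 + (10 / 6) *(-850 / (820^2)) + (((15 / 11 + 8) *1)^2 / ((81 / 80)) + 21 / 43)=28780006703629 / 328718796912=87.55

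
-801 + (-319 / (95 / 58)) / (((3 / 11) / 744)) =-50549551 / 95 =-532100.54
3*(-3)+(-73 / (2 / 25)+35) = -1773 / 2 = -886.50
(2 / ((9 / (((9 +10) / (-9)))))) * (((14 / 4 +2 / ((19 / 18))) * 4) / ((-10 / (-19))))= -1558 / 81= -19.23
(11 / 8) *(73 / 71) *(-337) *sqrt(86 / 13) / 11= -24601 *sqrt(1118) / 7384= -111.40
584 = 584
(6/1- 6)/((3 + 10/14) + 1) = 0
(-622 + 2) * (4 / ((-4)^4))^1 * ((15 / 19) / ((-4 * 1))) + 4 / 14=18707 / 8512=2.20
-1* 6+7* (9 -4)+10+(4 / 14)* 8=289 / 7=41.29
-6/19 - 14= -272/19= -14.32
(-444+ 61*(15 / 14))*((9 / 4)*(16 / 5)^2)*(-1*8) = 12213504 / 175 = 69791.45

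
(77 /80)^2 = 5929 /6400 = 0.93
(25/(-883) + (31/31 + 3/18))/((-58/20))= -30155/76821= -0.39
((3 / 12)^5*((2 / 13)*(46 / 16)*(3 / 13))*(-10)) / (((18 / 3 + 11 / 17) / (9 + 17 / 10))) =-125511 / 78221312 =-0.00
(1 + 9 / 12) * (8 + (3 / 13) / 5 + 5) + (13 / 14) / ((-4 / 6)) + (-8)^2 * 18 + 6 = 2146577 / 1820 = 1179.44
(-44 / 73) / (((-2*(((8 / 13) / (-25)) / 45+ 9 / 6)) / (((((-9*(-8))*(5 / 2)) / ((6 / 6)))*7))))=810810000 / 3201707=253.24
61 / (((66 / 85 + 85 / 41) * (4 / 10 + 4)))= 1062925 / 218482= 4.87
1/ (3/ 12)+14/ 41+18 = 916/ 41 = 22.34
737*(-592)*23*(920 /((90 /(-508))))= 468995386112 /9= 52110598456.89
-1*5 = -5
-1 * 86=-86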